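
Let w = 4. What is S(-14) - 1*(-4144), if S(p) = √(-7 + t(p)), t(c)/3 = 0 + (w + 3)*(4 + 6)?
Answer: 4144 + √203 ≈ 4158.3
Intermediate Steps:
t(c) = 210 (t(c) = 3*(0 + (4 + 3)*(4 + 6)) = 3*(0 + 7*10) = 3*(0 + 70) = 3*70 = 210)
S(p) = √203 (S(p) = √(-7 + 210) = √203)
S(-14) - 1*(-4144) = √203 - 1*(-4144) = √203 + 4144 = 4144 + √203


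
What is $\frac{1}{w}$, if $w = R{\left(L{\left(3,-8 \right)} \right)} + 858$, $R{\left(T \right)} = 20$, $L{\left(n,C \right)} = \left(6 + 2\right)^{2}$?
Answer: $\frac{1}{878} \approx 0.001139$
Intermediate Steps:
$L{\left(n,C \right)} = 64$ ($L{\left(n,C \right)} = 8^{2} = 64$)
$w = 878$ ($w = 20 + 858 = 878$)
$\frac{1}{w} = \frac{1}{878}$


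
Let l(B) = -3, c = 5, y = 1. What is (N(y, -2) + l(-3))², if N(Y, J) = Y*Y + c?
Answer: 9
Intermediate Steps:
N(Y, J) = 5 + Y² (N(Y, J) = Y*Y + 5 = Y² + 5 = 5 + Y²)
(N(y, -2) + l(-3))² = ((5 + 1²) - 3)² = ((5 + 1) - 3)² = (6 - 3)² = 3² = 9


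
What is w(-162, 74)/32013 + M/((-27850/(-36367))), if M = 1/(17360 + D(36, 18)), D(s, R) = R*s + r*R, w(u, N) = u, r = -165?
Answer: -7409191981/1489701123100 ≈ -0.0049736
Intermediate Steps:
D(s, R) = -165*R + R*s (D(s, R) = R*s - 165*R = -165*R + R*s)
M = 1/15038 (M = 1/(17360 + 18*(-165 + 36)) = 1/(17360 + 18*(-129)) = 1/(17360 - 2322) = 1/15038 ≈ 6.6498e-5)
w(-162, 74)/32013 + M/((-27850/(-36367))) = -162/32013 + 1/(15038*((-27850/(-36367)))) = -162*1/32013 + 1/(15038*((-27850*(-1/36367)))) = -18/3557 + 1/(15038*(27850/36367)) = -18/3557 + (1/15038)*(36367/27850) = -18/3557 + 36367/418808300 = -7409191981/1489701123100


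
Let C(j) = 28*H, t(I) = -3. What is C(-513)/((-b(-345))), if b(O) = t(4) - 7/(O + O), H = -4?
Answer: -77280/2063 ≈ -37.460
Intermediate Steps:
C(j) = -112 (C(j) = 28*(-4) = -112)
b(O) = -3 - 7/(2*O) (b(O) = -3 - 7/(O + O) = -3 - 7*1/(2*O) = -3 - 7/(2*O))
C(-513)/((-b(-345))) = -112*(-1/(-3 - 7/2/(-345))) = -112*(-1/(-3 - 7/2*(-1/345))) = -112*(-1/(-3 + 7/690)) = -112/((-1*(-2063/690))) = -112/2063/690 = -112*690/2063 = -77280/2063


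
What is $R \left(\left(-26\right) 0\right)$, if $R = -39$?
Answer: $0$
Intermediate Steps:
$R \left(\left(-26\right) 0\right) = - 39 \left(\left(-26\right) 0\right) = \left(-39\right) 0 = 0$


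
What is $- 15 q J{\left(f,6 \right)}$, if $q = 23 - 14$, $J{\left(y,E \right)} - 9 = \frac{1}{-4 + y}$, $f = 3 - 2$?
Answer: $-1170$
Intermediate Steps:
$f = 1$ ($f = 3 - 2 = 1$)
$J{\left(y,E \right)} = 9 + \frac{1}{-4 + y}$
$q = 9$
$- 15 q J{\left(f,6 \right)} = \left(-15\right) 9 \frac{-35 + 9 \cdot 1}{-4 + 1} = - 135 \frac{-35 + 9}{-3} = - 135 \left(\left(- \frac{1}{3}\right) \left(-26\right)\right) = \left(-135\right) \frac{26}{3} = -1170$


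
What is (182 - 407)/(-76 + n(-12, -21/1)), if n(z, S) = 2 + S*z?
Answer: -225/178 ≈ -1.2640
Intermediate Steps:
(182 - 407)/(-76 + n(-12, -21/1)) = (182 - 407)/(-76 + (2 - 21/1*(-12))) = -225/(-76 + (2 - 21*1*(-12))) = -225/(-76 + (2 - 21*(-12))) = -225/(-76 + (2 + 252)) = -225/(-76 + 254) = -225/178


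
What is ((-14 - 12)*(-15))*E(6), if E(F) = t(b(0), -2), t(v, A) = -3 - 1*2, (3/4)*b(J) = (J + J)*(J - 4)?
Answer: -1950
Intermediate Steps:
b(J) = 8*J*(-4 + J)/3 (b(J) = 4*((J + J)*(J - 4))/3 = 4*((2*J)*(-4 + J))/3 = 4*(2*J*(-4 + J))/3 = 8*J*(-4 + J)/3)
t(v, A) = -5 (t(v, A) = -3 - 2 = -5)
E(F) = -5
((-14 - 12)*(-15))*E(6) = ((-14 - 12)*(-15))*(-5) = -26*(-15)*(-5) = 390*(-5) = -1950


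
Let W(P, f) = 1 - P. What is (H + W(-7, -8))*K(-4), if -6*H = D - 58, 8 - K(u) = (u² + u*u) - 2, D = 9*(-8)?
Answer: -1958/3 ≈ -652.67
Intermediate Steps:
D = -72
K(u) = 10 - 2*u² (K(u) = 8 - ((u² + u*u) - 2) = 8 - ((u² + u²) - 2) = 8 - (2*u² - 2) = 8 - (-2 + 2*u²) = 8 + (2 - 2*u²) = 10 - 2*u²)
H = 65/3 (H = -(-72 - 58)/6 = -⅙*(-130) = 65/3 ≈ 21.667)
(H + W(-7, -8))*K(-4) = (65/3 + (1 - 1*(-7)))*(10 - 2*(-4)²) = (65/3 + (1 + 7))*(10 - 2*16) = (65/3 + 8)*(10 - 32) = (89/3)*(-22) = -1958/3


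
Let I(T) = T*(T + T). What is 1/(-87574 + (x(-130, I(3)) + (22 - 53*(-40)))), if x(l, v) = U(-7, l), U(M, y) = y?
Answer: -1/85562 ≈ -1.1687e-5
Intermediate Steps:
I(T) = 2*T² (I(T) = T*(2*T) = 2*T²)
x(l, v) = l
1/(-87574 + (x(-130, I(3)) + (22 - 53*(-40)))) = 1/(-87574 + (-130 + (22 - 53*(-40)))) = 1/(-87574 + (-130 + (22 + 2120))) = 1/(-87574 + (-130 + 2142)) = 1/(-87574 + 2012) = 1/(-85562) = -1/85562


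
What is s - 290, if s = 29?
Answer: -261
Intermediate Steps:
s - 290 = 29 - 290 = -261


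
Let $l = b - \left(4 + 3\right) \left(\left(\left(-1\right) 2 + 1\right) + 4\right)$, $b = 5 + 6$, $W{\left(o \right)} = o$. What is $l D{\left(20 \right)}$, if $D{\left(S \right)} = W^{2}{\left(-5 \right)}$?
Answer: $-250$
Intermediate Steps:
$D{\left(S \right)} = 25$ ($D{\left(S \right)} = \left(-5\right)^{2} = 25$)
$b = 11$
$l = -10$ ($l = 11 - \left(4 + 3\right) \left(\left(\left(-1\right) 2 + 1\right) + 4\right) = 11 - 7 \left(\left(-2 + 1\right) + 4\right) = 11 - 7 \left(-1 + 4\right) = 11 - 7 \cdot 3 = 11 - 21 = -10$)
$l D{\left(20 \right)} = \left(-10\right) 25 = -250$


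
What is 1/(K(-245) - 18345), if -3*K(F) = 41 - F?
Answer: -3/55321 ≈ -5.4229e-5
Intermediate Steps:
K(F) = -41/3 + F/3 (K(F) = -(41 - F)/3 = -41/3 + F/3)
1/(K(-245) - 18345) = 1/((-41/3 + (⅓)*(-245)) - 18345) = 1/((-41/3 - 245/3) - 18345) = 1/(-286/3 - 18345) = 1/(-55321/3) = -3/55321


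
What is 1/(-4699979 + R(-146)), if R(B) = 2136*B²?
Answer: 1/40830997 ≈ 2.4491e-8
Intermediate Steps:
1/(-4699979 + R(-146)) = 1/(-4699979 + 2136*(-146)²) = 1/(-4699979 + 2136*21316) = 1/(-4699979 + 45530976) = 1/40830997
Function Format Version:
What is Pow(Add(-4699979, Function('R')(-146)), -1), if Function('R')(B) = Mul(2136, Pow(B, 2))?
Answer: Rational(1, 40830997) ≈ 2.4491e-8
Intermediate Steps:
Pow(Add(-4699979, Function('R')(-146)), -1) = Pow(Add(-4699979, Mul(2136, Pow(-146, 2))), -1) = Pow(Add(-4699979, Mul(2136, 21316)), -1) = Pow(Add(-4699979, 45530976), -1) = Pow(40830997, -1) = Rational(1, 40830997)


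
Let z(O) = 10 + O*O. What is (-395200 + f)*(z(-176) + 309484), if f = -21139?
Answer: -141750939330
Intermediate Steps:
z(O) = 10 + O²
(-395200 + f)*(z(-176) + 309484) = (-395200 - 21139)*((10 + (-176)²) + 309484) = -416339*((10 + 30976) + 309484) = -416339*(30986 + 309484) = -416339*340470 = -141750939330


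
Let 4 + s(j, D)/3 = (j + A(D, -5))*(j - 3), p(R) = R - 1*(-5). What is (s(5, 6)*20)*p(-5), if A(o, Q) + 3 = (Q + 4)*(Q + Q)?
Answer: 0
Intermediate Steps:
p(R) = 5 + R (p(R) = R + 5 = 5 + R)
A(o, Q) = -3 + 2*Q*(4 + Q) (A(o, Q) = -3 + (Q + 4)*(Q + Q) = -3 + (4 + Q)*(2*Q) = -3 + 2*Q*(4 + Q))
s(j, D) = -12 + 3*(-3 + j)*(7 + j) (s(j, D) = -12 + 3*((j + (-3 + 2*(-5)² + 8*(-5)))*(j - 3)) = -12 + 3*((j + (-3 + 2*25 - 40))*(-3 + j)) = -12 + 3*((j + (-3 + 50 - 40))*(-3 + j)) = -12 + 3*((j + 7)*(-3 + j)) = -12 + 3*((7 + j)*(-3 + j)) = -12 + 3*((-3 + j)*(7 + j)) = -12 + 3*(-3 + j)*(7 + j))
(s(5, 6)*20)*p(-5) = ((-75 + 3*5² + 12*5)*20)*(5 - 5) = ((-75 + 3*25 + 60)*20)*0 = ((-75 + 75 + 60)*20)*0 = (60*20)*0 = 1200*0 = 0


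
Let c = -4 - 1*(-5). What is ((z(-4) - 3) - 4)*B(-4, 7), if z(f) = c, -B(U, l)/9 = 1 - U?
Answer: 270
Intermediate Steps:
B(U, l) = -9 + 9*U (B(U, l) = -9*(1 - U) = -9 + 9*U)
c = 1 (c = -4 + 5 = 1)
z(f) = 1
((z(-4) - 3) - 4)*B(-4, 7) = ((1 - 3) - 4)*(-9 + 9*(-4)) = (-2 - 4)*(-9 - 36) = -6*(-45) = 270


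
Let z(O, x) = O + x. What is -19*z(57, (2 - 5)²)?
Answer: -1254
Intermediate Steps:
-19*z(57, (2 - 5)²) = -19*(57 + (2 - 5)²) = -19*(57 + (-3)²) = -19*(57 + 9) = -19*66 = -1254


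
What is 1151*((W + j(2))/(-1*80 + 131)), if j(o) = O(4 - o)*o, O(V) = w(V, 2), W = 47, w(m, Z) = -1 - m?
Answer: 47191/51 ≈ 925.31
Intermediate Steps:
O(V) = -1 - V
j(o) = o*(-5 + o) (j(o) = (-1 - (4 - o))*o = (-1 + (-4 + o))*o = (-5 + o)*o = o*(-5 + o))
1151*((W + j(2))/(-1*80 + 131)) = 1151*((47 + 2*(-5 + 2))/(-1*80 + 131)) = 1151*((47 + 2*(-3))/(-80 + 131)) = 1151*((47 - 6)/51) = 1151*(41*(1/51)) = 1151*(41/51) = 47191/51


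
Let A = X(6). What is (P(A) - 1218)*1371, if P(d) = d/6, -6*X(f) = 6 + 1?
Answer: -20041735/12 ≈ -1.6701e+6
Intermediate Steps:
X(f) = -7/6 (X(f) = -(6 + 1)/6 = -1/6*7 = -7/6)
A = -7/6 ≈ -1.1667
P(d) = d/6
(P(A) - 1218)*1371 = ((1/6)*(-7/6) - 1218)*1371 = (-7/36 - 1218)*1371 = -43855/36*1371 = -20041735/12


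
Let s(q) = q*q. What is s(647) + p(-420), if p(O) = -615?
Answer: 417994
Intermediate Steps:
s(q) = q**2
s(647) + p(-420) = 647**2 - 615 = 418609 - 615 = 417994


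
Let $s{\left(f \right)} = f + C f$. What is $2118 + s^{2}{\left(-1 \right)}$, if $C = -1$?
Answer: $2118$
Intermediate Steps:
$s{\left(f \right)} = 0$ ($s{\left(f \right)} = f - f = 0$)
$2118 + s^{2}{\left(-1 \right)} = 2118 + 0^{2} = 2118 + 0 = 2118$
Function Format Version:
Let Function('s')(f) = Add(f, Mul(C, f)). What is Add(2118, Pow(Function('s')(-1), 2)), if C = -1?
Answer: 2118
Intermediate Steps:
Function('s')(f) = 0 (Function('s')(f) = Add(f, Mul(-1, f)) = 0)
Add(2118, Pow(Function('s')(-1), 2)) = Add(2118, Pow(0, 2)) = Add(2118, 0) = 2118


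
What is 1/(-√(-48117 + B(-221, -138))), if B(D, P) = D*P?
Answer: I*√17619/17619 ≈ 0.0075337*I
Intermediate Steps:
1/(-√(-48117 + B(-221, -138))) = 1/(-√(-48117 - 221*(-138))) = 1/(-√(-48117 + 30498)) = 1/(-√(-17619)) = 1/(-I*√17619) = I*√17619/17619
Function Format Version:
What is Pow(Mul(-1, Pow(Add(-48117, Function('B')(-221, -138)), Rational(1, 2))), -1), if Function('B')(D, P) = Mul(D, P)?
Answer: Mul(Rational(1, 17619), I, Pow(17619, Rational(1, 2))) ≈ Mul(0.0075337, I)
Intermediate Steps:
Pow(Mul(-1, Pow(Add(-48117, Function('B')(-221, -138)), Rational(1, 2))), -1) = Pow(Mul(-1, Pow(Add(-48117, Mul(-221, -138)), Rational(1, 2))), -1) = Pow(Mul(-1, Pow(Add(-48117, 30498), Rational(1, 2))), -1) = Pow(Mul(-1, Pow(-17619, Rational(1, 2))), -1) = Pow(Mul(-1, Mul(I, Pow(17619, Rational(1, 2)))), -1) = Pow(Mul(-1, I, Pow(17619, Rational(1, 2))), -1) = Mul(Rational(1, 17619), I, Pow(17619, Rational(1, 2)))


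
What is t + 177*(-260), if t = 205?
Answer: -45815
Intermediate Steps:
t + 177*(-260) = 205 + 177*(-260) = 205 - 46020 = -45815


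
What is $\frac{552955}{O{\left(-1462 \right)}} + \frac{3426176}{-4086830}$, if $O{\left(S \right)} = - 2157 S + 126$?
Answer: $- \frac{854516112151}{1288847229780} \approx -0.66301$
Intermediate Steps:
$O{\left(S \right)} = 126 - 2157 S$
$\frac{552955}{O{\left(-1462 \right)}} + \frac{3426176}{-4086830} = \frac{552955}{126 - -3153534} + \frac{3426176}{-4086830} = \frac{552955}{126 + 3153534} + 3426176 \left(- \frac{1}{4086830}\right) = \frac{552955}{3153660} - \frac{1713088}{2043415} = 552955 \cdot \frac{1}{3153660} - \frac{1713088}{2043415} = \frac{110591}{630732} - \frac{1713088}{2043415} = - \frac{854516112151}{1288847229780}$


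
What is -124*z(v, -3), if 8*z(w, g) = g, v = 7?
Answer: 93/2 ≈ 46.500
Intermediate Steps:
z(w, g) = g/8
-124*z(v, -3) = -31*(-3)/2 = -124*(-3/8) = 93/2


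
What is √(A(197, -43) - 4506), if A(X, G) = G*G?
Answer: I*√2657 ≈ 51.546*I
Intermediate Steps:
A(X, G) = G²
√(A(197, -43) - 4506) = √((-43)² - 4506) = √(1849 - 4506) = √(-2657) = I*√2657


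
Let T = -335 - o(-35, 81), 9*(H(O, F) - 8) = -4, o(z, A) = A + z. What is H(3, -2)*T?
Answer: -8636/3 ≈ -2878.7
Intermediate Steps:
H(O, F) = 68/9 (H(O, F) = 8 + (⅑)*(-4) = 8 - 4/9 = 68/9)
T = -381 (T = -335 - (81 - 35) = -335 - 1*46 = -335 - 46 = -381)
H(3, -2)*T = (68/9)*(-381) = -8636/3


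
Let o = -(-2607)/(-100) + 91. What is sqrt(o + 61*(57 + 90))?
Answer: sqrt(903193)/10 ≈ 95.036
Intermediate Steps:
o = 6493/100 (o = -(-2607)*(-1)/100 + 91 = -33*79/100 + 91 = -2607/100 + 91 = 6493/100 ≈ 64.930)
sqrt(o + 61*(57 + 90)) = sqrt(6493/100 + 61*(57 + 90)) = sqrt(6493/100 + 61*147) = sqrt(6493/100 + 8967) = sqrt(903193/100) = sqrt(903193)/10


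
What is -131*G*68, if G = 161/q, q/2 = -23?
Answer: 31178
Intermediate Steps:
q = -46 (q = 2*(-23) = -46)
G = -7/2 (G = 161/(-46) = 161*(-1/46) = -7/2 ≈ -3.5000)
-131*G*68 = -131*(-7/2)*68 = (917/2)*68 = 31178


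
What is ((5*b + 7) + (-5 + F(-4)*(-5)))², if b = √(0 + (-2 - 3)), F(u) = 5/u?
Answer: -911/16 + 165*I*√5/2 ≈ -56.938 + 184.48*I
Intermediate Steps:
b = I*√5 (b = √(0 - 5) = √(-5) = I*√5 ≈ 2.2361*I)
((5*b + 7) + (-5 + F(-4)*(-5)))² = ((5*(I*√5) + 7) + (-5 + (5/(-4))*(-5)))² = ((5*I*√5 + 7) + (-5 + (5*(-¼))*(-5)))² = ((7 + 5*I*√5) + (-5 - 5/4*(-5)))² = ((7 + 5*I*√5) + (-5 + 25/4))² = ((7 + 5*I*√5) + 5/4)² = (33/4 + 5*I*√5)²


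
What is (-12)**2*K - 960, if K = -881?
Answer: -127824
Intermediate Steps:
(-12)**2*K - 960 = (-12)**2*(-881) - 960 = 144*(-881) - 960 = -126864 - 960 = -127824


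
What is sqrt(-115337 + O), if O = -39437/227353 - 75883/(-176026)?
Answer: I*sqrt(184723734391339608715422522)/40020039178 ≈ 339.61*I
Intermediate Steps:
O = 10310290337/40020039178 (O = -39437*1/227353 - 75883*(-1/176026) = -39437/227353 + 75883/176026 = 10310290337/40020039178 ≈ 0.25763)
sqrt(-115337 + O) = sqrt(-115337 + 10310290337/40020039178) = sqrt(-4615780948382649/40020039178) = I*sqrt(184723734391339608715422522)/40020039178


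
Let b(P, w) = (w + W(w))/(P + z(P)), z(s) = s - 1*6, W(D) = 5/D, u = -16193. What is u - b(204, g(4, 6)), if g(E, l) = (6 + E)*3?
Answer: -39057697/2412 ≈ -16193.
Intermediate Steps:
g(E, l) = 18 + 3*E
z(s) = -6 + s (z(s) = s - 6 = -6 + s)
b(P, w) = (w + 5/w)/(-6 + 2*P) (b(P, w) = (w + 5/w)/(P + (-6 + P)) = (w + 5/w)/(-6 + 2*P))
u - b(204, g(4, 6)) = -16193 - (5 + (18 + 3*4)²)/(2*(18 + 3*4)*(-3 + 204)) = -16193 - (5 + (18 + 12)²)/(2*(18 + 12)*201) = -16193 - (5 + 30²)/(2*30*201) = -16193 - (5 + 900)/(2*30*201) = -16193 - 905/(2*30*201) = -16193 - 1*181/2412 = -16193 - 181/2412 = -39057697/2412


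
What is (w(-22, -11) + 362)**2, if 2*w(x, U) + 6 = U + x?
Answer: 469225/4 ≈ 1.1731e+5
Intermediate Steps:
w(x, U) = -3 + U/2 + x/2 (w(x, U) = -3 + (U + x)/2 = -3 + (U/2 + x/2) = -3 + U/2 + x/2)
(w(-22, -11) + 362)**2 = ((-3 + (1/2)*(-11) + (1/2)*(-22)) + 362)**2 = ((-3 - 11/2 - 11) + 362)**2 = (-39/2 + 362)**2 = (685/2)**2 = 469225/4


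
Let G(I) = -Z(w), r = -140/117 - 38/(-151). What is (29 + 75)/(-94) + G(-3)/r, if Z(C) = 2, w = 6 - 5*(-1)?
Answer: 396305/392309 ≈ 1.0102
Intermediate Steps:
w = 11 (w = 6 + 5 = 11)
r = -16694/17667 (r = -140*1/117 - 38*(-1/151) = -140/117 + 38/151 = -16694/17667 ≈ -0.94493)
G(I) = -2 (G(I) = -1*2 = -2)
(29 + 75)/(-94) + G(-3)/r = (29 + 75)/(-94) - 2/(-16694/17667) = 104*(-1/94) - 2*(-17667/16694) = -52/47 + 17667/8347 = 396305/392309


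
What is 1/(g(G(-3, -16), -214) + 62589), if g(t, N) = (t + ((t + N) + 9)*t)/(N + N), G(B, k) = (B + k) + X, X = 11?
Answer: 107/6696599 ≈ 1.5978e-5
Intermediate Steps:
G(B, k) = 11 + B + k (G(B, k) = (B + k) + 11 = 11 + B + k)
g(t, N) = (t + t*(9 + N + t))/(2*N) (g(t, N) = (t + ((N + t) + 9)*t)/((2*N)) = (t + (9 + N + t)*t)*(1/(2*N)) = (t + t*(9 + N + t))*(1/(2*N)) = (t + t*(9 + N + t))/(2*N))
1/(g(G(-3, -16), -214) + 62589) = 1/((½)*(11 - 3 - 16)*(10 - 214 + (11 - 3 - 16))/(-214) + 62589) = 1/((½)*(-8)*(-1/214)*(10 - 214 - 8) + 62589) = 1/((½)*(-8)*(-1/214)*(-212) + 62589) = 1/(-424/107 + 62589) = 1/(6696599/107) = 107/6696599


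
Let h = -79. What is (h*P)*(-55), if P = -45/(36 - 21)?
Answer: -13035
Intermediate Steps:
P = -3 (P = -45/15 = -45*1/15 = -3)
(h*P)*(-55) = -79*(-3)*(-55) = 237*(-55) = -13035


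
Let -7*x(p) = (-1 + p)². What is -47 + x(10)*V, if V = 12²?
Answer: -11993/7 ≈ -1713.3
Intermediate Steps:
V = 144
x(p) = -(-1 + p)²/7
-47 + x(10)*V = -47 - (-1 + 10)²/7*144 = -47 - ⅐*9²*144 = -47 - ⅐*81*144 = -47 - 81/7*144 = -47 - 11664/7 = -11993/7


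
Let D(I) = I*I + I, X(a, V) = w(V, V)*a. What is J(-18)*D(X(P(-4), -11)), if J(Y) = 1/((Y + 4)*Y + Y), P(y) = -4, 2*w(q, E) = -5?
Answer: 55/117 ≈ 0.47009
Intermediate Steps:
w(q, E) = -5/2 (w(q, E) = (½)*(-5) = -5/2)
X(a, V) = -5*a/2
D(I) = I + I² (D(I) = I² + I = I + I²)
J(Y) = 1/(Y + Y*(4 + Y)) (J(Y) = 1/((4 + Y)*Y + Y) = 1/(Y*(4 + Y) + Y) = 1/(Y + Y*(4 + Y)))
J(-18)*D(X(P(-4), -11)) = (1/((-18)*(5 - 18)))*((-5/2*(-4))*(1 - 5/2*(-4))) = (-1/18/(-13))*(10*(1 + 10)) = (-1/18*(-1/13))*(10*11) = (1/234)*110 = 55/117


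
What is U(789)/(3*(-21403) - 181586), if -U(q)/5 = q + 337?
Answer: 1126/49159 ≈ 0.022905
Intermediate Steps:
U(q) = -1685 - 5*q (U(q) = -5*(q + 337) = -5*(337 + q) = -1685 - 5*q)
U(789)/(3*(-21403) - 181586) = (-1685 - 5*789)/(3*(-21403) - 181586) = (-1685 - 3945)/(-64209 - 181586) = -5630/(-245795) = -5630*(-1/245795) = 1126/49159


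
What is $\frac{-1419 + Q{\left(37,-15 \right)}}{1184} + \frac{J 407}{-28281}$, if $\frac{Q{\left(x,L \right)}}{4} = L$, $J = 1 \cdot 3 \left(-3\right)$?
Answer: $- \frac{1136079}{1014688} \approx -1.1196$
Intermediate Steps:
$J = -9$ ($J = 3 \left(-3\right) = -9$)
$Q{\left(x,L \right)} = 4 L$
$\frac{-1419 + Q{\left(37,-15 \right)}}{1184} + \frac{J 407}{-28281} = \frac{-1419 + 4 \left(-15\right)}{1184} + \frac{\left(-9\right) 407}{-28281} = \left(-1419 - 60\right) \frac{1}{1184} - - \frac{111}{857} = \left(-1479\right) \frac{1}{1184} + \frac{111}{857} = - \frac{1479}{1184} + \frac{111}{857} = - \frac{1136079}{1014688}$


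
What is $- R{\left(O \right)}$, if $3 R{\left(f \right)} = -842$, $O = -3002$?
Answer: $\frac{842}{3} \approx 280.67$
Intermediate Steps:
$R{\left(f \right)} = - \frac{842}{3}$ ($R{\left(f \right)} = \frac{1}{3} \left(-842\right) = - \frac{842}{3}$)
$- R{\left(O \right)} = \left(-1\right) \left(- \frac{842}{3}\right) = \frac{842}{3}$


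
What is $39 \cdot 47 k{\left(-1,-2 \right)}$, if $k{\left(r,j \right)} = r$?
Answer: $-1833$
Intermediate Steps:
$39 \cdot 47 k{\left(-1,-2 \right)} = 39 \cdot 47 \left(-1\right) = 1833 \left(-1\right) = -1833$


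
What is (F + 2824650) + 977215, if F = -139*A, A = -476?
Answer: 3868029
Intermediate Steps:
F = 66164 (F = -139*(-476) = 66164)
(F + 2824650) + 977215 = (66164 + 2824650) + 977215 = 2890814 + 977215 = 3868029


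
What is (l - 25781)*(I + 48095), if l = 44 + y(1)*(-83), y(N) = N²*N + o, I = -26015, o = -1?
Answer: -568272960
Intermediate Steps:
y(N) = -1 + N³ (y(N) = N²*N - 1 = N³ - 1 = -1 + N³)
l = 44 (l = 44 + (-1 + 1³)*(-83) = 44 + (-1 + 1)*(-83) = 44 + 0*(-83) = 44 + 0 = 44)
(l - 25781)*(I + 48095) = (44 - 25781)*(-26015 + 48095) = -25737*22080 = -568272960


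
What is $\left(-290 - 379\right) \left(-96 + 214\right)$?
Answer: $-78942$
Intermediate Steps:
$\left(-290 - 379\right) \left(-96 + 214\right) = \left(-669\right) 118 = -78942$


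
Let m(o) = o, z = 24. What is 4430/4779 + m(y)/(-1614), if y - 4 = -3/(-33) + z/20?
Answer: 130620137/141410610 ≈ 0.92369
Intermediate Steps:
y = 291/55 (y = 4 + (-3/(-33) + 24/20) = 4 + (-3*(-1/33) + 24*(1/20)) = 4 + (1/11 + 6/5) = 4 + 71/55 = 291/55 ≈ 5.2909)
4430/4779 + m(y)/(-1614) = 4430/4779 + (291/55)/(-1614) = 4430*(1/4779) + (291/55)*(-1/1614) = 4430/4779 - 97/29590 = 130620137/141410610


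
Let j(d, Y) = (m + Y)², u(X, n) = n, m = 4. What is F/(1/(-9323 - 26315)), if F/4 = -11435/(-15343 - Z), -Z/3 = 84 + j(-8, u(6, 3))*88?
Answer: -326016424/431 ≈ -7.5642e+5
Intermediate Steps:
j(d, Y) = (4 + Y)²
Z = -13188 (Z = -3*(84 + (4 + 3)²*88) = -3*(84 + 7²*88) = -3*(84 + 49*88) = -3*(84 + 4312) = -3*4396 = -13188)
F = 9148/431 (F = 4*(-11435/(-15343 - 1*(-13188))) = 4*(-11435/(-15343 + 13188)) = 4*(-11435/(-2155)) = 4*(-11435*(-1/2155)) = 4*(2287/431) = 9148/431 ≈ 21.225)
F/(1/(-9323 - 26315)) = 9148/(431*(1/(-9323 - 26315))) = 9148/(431*(1/(-35638))) = 9148/(431*(-1/35638)) = (9148/431)*(-35638) = -326016424/431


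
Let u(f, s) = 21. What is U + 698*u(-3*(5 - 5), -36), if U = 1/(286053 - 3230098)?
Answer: 43153811609/2944045 ≈ 14658.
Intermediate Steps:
U = -1/2944045 (U = 1/(-2944045) = -1/2944045 ≈ -3.3967e-7)
U + 698*u(-3*(5 - 5), -36) = -1/2944045 + 698*21 = -1/2944045 + 14658 = 43153811609/2944045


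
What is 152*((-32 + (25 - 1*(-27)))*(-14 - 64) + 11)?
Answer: -235448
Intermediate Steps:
152*((-32 + (25 - 1*(-27)))*(-14 - 64) + 11) = 152*((-32 + (25 + 27))*(-78) + 11) = 152*((-32 + 52)*(-78) + 11) = 152*(20*(-78) + 11) = 152*(-1560 + 11) = 152*(-1549) = -235448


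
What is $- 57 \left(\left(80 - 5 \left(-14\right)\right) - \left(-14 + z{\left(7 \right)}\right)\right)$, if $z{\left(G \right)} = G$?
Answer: $-8949$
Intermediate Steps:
$- 57 \left(\left(80 - 5 \left(-14\right)\right) - \left(-14 + z{\left(7 \right)}\right)\right) = - 57 \left(\left(80 - 5 \left(-14\right)\right) + \left(14 - 7\right)\right) = - 57 \left(\left(80 - -70\right) + \left(14 - 7\right)\right) = - 57 \left(\left(80 + 70\right) + 7\right) = - 57 \left(150 + 7\right) = \left(-57\right) 157 = -8949$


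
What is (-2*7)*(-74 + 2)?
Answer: 1008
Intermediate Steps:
(-2*7)*(-74 + 2) = -14*(-72) = 1008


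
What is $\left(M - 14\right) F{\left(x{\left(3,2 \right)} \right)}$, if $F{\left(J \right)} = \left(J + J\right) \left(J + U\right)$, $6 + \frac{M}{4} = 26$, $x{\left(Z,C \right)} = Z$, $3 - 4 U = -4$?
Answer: $1881$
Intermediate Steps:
$U = \frac{7}{4}$ ($U = \frac{3}{4} - -1 = \frac{3}{4} + 1 = \frac{7}{4} \approx 1.75$)
$M = 80$ ($M = -24 + 4 \cdot 26 = -24 + 104 = 80$)
$F{\left(J \right)} = 2 J \left(\frac{7}{4} + J\right)$ ($F{\left(J \right)} = \left(J + J\right) \left(J + \frac{7}{4}\right) = 2 J \left(\frac{7}{4} + J\right)$)
$\left(M - 14\right) F{\left(x{\left(3,2 \right)} \right)} = \left(80 - 14\right) \frac{1}{2} \cdot 3 \left(7 + 4 \cdot 3\right) = 66 \cdot \frac{1}{2} \cdot 3 \left(7 + 12\right) = 66 \cdot \frac{1}{2} \cdot 3 \cdot 19 = 66 \cdot \frac{57}{2} = 1881$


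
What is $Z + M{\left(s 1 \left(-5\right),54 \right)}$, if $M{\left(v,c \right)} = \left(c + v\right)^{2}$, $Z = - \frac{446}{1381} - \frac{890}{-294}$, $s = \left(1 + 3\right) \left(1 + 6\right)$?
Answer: $\frac{1501988755}{203007} \approx 7398.7$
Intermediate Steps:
$s = 28$ ($s = 4 \cdot 7 = 28$)
$Z = \frac{548983}{203007}$ ($Z = \left(-446\right) \frac{1}{1381} - - \frac{445}{147} = - \frac{446}{1381} + \frac{445}{147} = \frac{548983}{203007} \approx 2.7043$)
$Z + M{\left(s 1 \left(-5\right),54 \right)} = \frac{548983}{203007} + \left(54 + 28 \cdot 1 \left(-5\right)\right)^{2} = \frac{548983}{203007} + \left(54 + 28 \left(-5\right)\right)^{2} = \frac{548983}{203007} + \left(54 - 140\right)^{2} = \frac{548983}{203007} + \left(-86\right)^{2} = \frac{548983}{203007} + 7396 = \frac{1501988755}{203007}$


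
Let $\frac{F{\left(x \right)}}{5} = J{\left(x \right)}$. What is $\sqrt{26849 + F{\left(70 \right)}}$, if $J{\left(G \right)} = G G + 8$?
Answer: $\sqrt{51389} \approx 226.69$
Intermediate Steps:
$J{\left(G \right)} = 8 + G^{2}$ ($J{\left(G \right)} = G^{2} + 8 = 8 + G^{2}$)
$F{\left(x \right)} = 40 + 5 x^{2}$ ($F{\left(x \right)} = 5 \left(8 + x^{2}\right) = 40 + 5 x^{2}$)
$\sqrt{26849 + F{\left(70 \right)}} = \sqrt{26849 + \left(40 + 5 \cdot 70^{2}\right)} = \sqrt{26849 + \left(40 + 5 \cdot 4900\right)} = \sqrt{26849 + \left(40 + 24500\right)} = \sqrt{26849 + 24540} = \sqrt{51389}$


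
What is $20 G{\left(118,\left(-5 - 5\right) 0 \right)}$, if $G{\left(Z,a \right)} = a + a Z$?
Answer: $0$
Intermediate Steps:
$G{\left(Z,a \right)} = a + Z a$
$20 G{\left(118,\left(-5 - 5\right) 0 \right)} = 20 \left(-5 - 5\right) 0 \left(1 + 118\right) = 20 \left(-5 - 5\right) 0 \cdot 119 = 20 \left(-10\right) 0 \cdot 119 = 20 \cdot 0 \cdot 119 = 20 \cdot 0 = 0$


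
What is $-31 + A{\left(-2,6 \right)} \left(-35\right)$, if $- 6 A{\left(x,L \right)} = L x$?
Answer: $-101$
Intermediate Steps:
$A{\left(x,L \right)} = - \frac{L x}{6}$
$-31 + A{\left(-2,6 \right)} \left(-35\right) = -31 + \left(- \frac{1}{6}\right) 6 \left(-2\right) \left(-35\right) = -31 + 2 \left(-35\right) = -31 - 70 = -101$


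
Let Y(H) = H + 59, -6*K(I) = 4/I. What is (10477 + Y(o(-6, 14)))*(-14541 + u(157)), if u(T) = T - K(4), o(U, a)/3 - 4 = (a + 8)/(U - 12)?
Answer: -2730022799/18 ≈ -1.5167e+8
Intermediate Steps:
K(I) = -2/(3*I)
o(U, a) = 12 + 3*(8 + a)/(-12 + U) (o(U, a) = 12 + 3*((a + 8)/(U - 12)) = 12 + 3*((8 + a)/(-12 + U)) = 12 + 3*(8 + a)/(-12 + U))
u(T) = 1/6 + T (u(T) = T - (-2)/(3*4) = T - 1*(-1/6) = T + 1/6 = 1/6 + T)
Y(H) = 59 + H
(10477 + Y(o(-6, 14)))*(-14541 + u(157)) = (10477 + (59 + 3*(-40 + 14 + 4*(-6))/(-12 - 6)))*(-14541 + (1/6 + 157)) = (10477 + (59 + 3*(-40 + 14 - 24)/(-18)))*(-14541 + 943/6) = (10477 + (59 + 3*(-1/18)*(-50)))*(-86303/6) = (10477 + (59 + 25/3))*(-86303/6) = (10477 + 202/3)*(-86303/6) = (31633/3)*(-86303/6) = -2730022799/18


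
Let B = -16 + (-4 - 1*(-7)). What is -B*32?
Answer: 416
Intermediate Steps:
B = -13 (B = -16 + (-4 + 7) = -16 + 3 = -13)
-B*32 = -1*(-13)*32 = 13*32 = 416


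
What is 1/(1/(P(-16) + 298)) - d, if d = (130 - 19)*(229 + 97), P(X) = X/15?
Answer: -538336/15 ≈ -35889.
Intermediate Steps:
P(X) = X/15 (P(X) = X*(1/15) = X/15)
d = 36186 (d = 111*326 = 36186)
1/(1/(P(-16) + 298)) - d = 1/(1/((1/15)*(-16) + 298)) - 1*36186 = 1/(1/(-16/15 + 298)) - 36186 = 1/(1/(4454/15)) - 36186 = 1/(15/4454) - 36186 = 4454/15 - 36186 = -538336/15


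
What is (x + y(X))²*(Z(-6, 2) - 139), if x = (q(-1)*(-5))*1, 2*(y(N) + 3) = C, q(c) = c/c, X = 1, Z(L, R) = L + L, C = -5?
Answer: -66591/4 ≈ -16648.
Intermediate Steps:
Z(L, R) = 2*L
q(c) = 1
y(N) = -11/2 (y(N) = -3 + (½)*(-5) = -3 - 5/2 = -11/2)
x = -5 (x = (1*(-5))*1 = -5*1 = -5)
(x + y(X))²*(Z(-6, 2) - 139) = (-5 - 11/2)²*(2*(-6) - 139) = (-21/2)²*(-12 - 139) = (441/4)*(-151) = -66591/4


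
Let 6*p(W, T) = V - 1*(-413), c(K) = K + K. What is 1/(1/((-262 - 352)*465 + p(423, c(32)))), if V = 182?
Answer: -1712465/6 ≈ -2.8541e+5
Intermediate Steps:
c(K) = 2*K
p(W, T) = 595/6 (p(W, T) = (182 - 1*(-413))/6 = (182 + 413)/6 = (⅙)*595 = 595/6)
1/(1/((-262 - 352)*465 + p(423, c(32)))) = 1/(1/((-262 - 352)*465 + 595/6)) = 1/(1/(-614*465 + 595/6)) = 1/(1/(-285510 + 595/6)) = 1/(1/(-1712465/6)) = 1/(-6/1712465) = -1712465/6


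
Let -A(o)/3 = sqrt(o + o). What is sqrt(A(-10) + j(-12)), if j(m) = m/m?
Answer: sqrt(1 - 6*I*sqrt(5)) ≈ 2.6883 - 2.4954*I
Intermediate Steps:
j(m) = 1
A(o) = -3*sqrt(2)*sqrt(o) (A(o) = -3*sqrt(o + o) = -3*sqrt(2)*sqrt(o))
sqrt(A(-10) + j(-12)) = sqrt(-3*sqrt(2)*sqrt(-10) + 1) = sqrt(-3*sqrt(2)*I*sqrt(10) + 1) = sqrt(-6*I*sqrt(5) + 1) = sqrt(1 - 6*I*sqrt(5))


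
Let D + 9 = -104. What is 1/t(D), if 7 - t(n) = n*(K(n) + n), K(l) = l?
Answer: -1/25531 ≈ -3.9168e-5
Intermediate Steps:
D = -113 (D = -9 - 104 = -113)
t(n) = 7 - 2*n² (t(n) = 7 - n*(n + n) = 7 - n*2*n = 7 - 2*n²)
1/t(D) = 1/(7 - 2*(-113)²) = 1/(7 - 2*12769) = 1/(7 - 25538) = 1/(-25531) = -1/25531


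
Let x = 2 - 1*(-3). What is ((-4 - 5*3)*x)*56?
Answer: -5320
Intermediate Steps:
x = 5 (x = 2 + 3 = 5)
((-4 - 5*3)*x)*56 = ((-4 - 5*3)*5)*56 = ((-4 - 15)*5)*56 = -19*5*56 = -95*56 = -5320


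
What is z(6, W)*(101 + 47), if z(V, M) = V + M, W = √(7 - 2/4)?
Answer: 888 + 74*√26 ≈ 1265.3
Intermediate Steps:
W = √26/2 (W = √(7 - 2*¼) = √(7 - ½) = √(13/2) = √26/2 ≈ 2.5495)
z(V, M) = M + V
z(6, W)*(101 + 47) = (√26/2 + 6)*(101 + 47) = (6 + √26/2)*148 = 888 + 74*√26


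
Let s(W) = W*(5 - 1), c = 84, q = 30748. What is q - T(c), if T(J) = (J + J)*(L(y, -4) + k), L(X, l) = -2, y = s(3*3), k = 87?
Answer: 16468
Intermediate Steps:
s(W) = 4*W (s(W) = W*4 = 4*W)
y = 36 (y = 4*(3*3) = 4*9 = 36)
T(J) = 170*J (T(J) = (J + J)*(-2 + 87) = (2*J)*85 = 170*J)
q - T(c) = 30748 - 170*84 = 30748 - 1*14280 = 30748 - 14280 = 16468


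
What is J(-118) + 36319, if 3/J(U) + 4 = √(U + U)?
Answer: 762698/21 - I*√59/42 ≈ 36319.0 - 0.18288*I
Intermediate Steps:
J(U) = 3/(-4 + √2*√U) (J(U) = 3/(-4 + √(U + U)) = 3/(-4 + √(2*U)) = 3/(-4 + √2*√U))
J(-118) + 36319 = 3/(-4 + √2*√(-118)) + 36319 = 3/(-4 + √2*(I*√118)) + 36319 = 3/(-4 + 2*I*√59) + 36319 = 36319 + 3/(-4 + 2*I*√59)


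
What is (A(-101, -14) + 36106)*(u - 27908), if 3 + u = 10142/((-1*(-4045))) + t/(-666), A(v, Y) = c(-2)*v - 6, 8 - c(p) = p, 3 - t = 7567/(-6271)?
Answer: -1654433837538535922/1689388587 ≈ -9.7931e+8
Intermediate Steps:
t = 26380/6271 (t = 3 - 7567/(-6271) = 3 - 7567*(-1)/6271 = 3 - 1*(-7567/6271) = 3 + 7567/6271 = 26380/6271 ≈ 4.2067)
c(p) = 8 - p
A(v, Y) = -6 + 10*v (A(v, Y) = (8 - 1*(-2))*v - 6 = (8 + 2)*v - 6 = 10*v - 6 = -6 + 10*v)
u = -4215221849/8446942935 (u = -3 + (10142/((-1*(-4045))) + (26380/6271)/(-666)) = -3 + (10142/4045 + (26380/6271)*(-1/666)) = -3 + (10142*(1/4045) - 13190/2088243) = -3 + (10142/4045 - 13190/2088243) = -3 + 21125606956/8446942935 = -4215221849/8446942935 ≈ -0.49902)
(A(-101, -14) + 36106)*(u - 27908) = ((-6 + 10*(-101)) + 36106)*(-4215221849/8446942935 - 27908) = ((-6 - 1010) + 36106)*(-235741498651829/8446942935) = (-1016 + 36106)*(-235741498651829/8446942935) = 35090*(-235741498651829/8446942935) = -1654433837538535922/1689388587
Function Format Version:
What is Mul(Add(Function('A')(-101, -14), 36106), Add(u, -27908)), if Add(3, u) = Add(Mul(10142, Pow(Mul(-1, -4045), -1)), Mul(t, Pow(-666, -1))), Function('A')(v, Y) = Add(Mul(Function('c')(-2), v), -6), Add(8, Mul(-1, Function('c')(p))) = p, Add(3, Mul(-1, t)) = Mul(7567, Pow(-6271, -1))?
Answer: Rational(-1654433837538535922, 1689388587) ≈ -9.7931e+8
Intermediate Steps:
t = Rational(26380, 6271) (t = Add(3, Mul(-1, Mul(7567, Pow(-6271, -1)))) = Add(3, Mul(-1, Mul(7567, Rational(-1, 6271)))) = Add(3, Mul(-1, Rational(-7567, 6271))) = Add(3, Rational(7567, 6271)) = Rational(26380, 6271) ≈ 4.2067)
Function('c')(p) = Add(8, Mul(-1, p))
Function('A')(v, Y) = Add(-6, Mul(10, v)) (Function('A')(v, Y) = Add(Mul(Add(8, Mul(-1, -2)), v), -6) = Add(Mul(Add(8, 2), v), -6) = Add(Mul(10, v), -6) = Add(-6, Mul(10, v)))
u = Rational(-4215221849, 8446942935) (u = Add(-3, Add(Mul(10142, Pow(Mul(-1, -4045), -1)), Mul(Rational(26380, 6271), Pow(-666, -1)))) = Add(-3, Add(Mul(10142, Pow(4045, -1)), Mul(Rational(26380, 6271), Rational(-1, 666)))) = Add(-3, Add(Mul(10142, Rational(1, 4045)), Rational(-13190, 2088243))) = Add(-3, Add(Rational(10142, 4045), Rational(-13190, 2088243))) = Add(-3, Rational(21125606956, 8446942935)) = Rational(-4215221849, 8446942935) ≈ -0.49902)
Mul(Add(Function('A')(-101, -14), 36106), Add(u, -27908)) = Mul(Add(Add(-6, Mul(10, -101)), 36106), Add(Rational(-4215221849, 8446942935), -27908)) = Mul(Add(Add(-6, -1010), 36106), Rational(-235741498651829, 8446942935)) = Mul(Add(-1016, 36106), Rational(-235741498651829, 8446942935)) = Mul(35090, Rational(-235741498651829, 8446942935)) = Rational(-1654433837538535922, 1689388587)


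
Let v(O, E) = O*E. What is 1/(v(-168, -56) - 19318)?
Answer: -1/9910 ≈ -0.00010091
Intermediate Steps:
v(O, E) = E*O
1/(v(-168, -56) - 19318) = 1/(-56*(-168) - 19318) = 1/(9408 - 19318) = 1/(-9910) = -1/9910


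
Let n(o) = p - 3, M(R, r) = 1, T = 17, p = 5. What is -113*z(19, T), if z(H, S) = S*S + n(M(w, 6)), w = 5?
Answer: -32883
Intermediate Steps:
n(o) = 2 (n(o) = 5 - 3 = 2)
z(H, S) = 2 + S² (z(H, S) = S*S + 2 = S² + 2 = 2 + S²)
-113*z(19, T) = -113*(2 + 17²) = -113*(2 + 289) = -113*291 = -32883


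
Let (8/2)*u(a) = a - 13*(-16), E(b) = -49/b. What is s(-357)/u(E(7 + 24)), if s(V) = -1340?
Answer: -166160/6399 ≈ -25.967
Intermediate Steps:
u(a) = 52 + a/4 (u(a) = (a - 13*(-16))/4 = (a + 208)/4 = (208 + a)/4 = 52 + a/4)
s(-357)/u(E(7 + 24)) = -1340/(52 + (-49/(7 + 24))/4) = -1340/(52 + (-49/31)/4) = -1340/(52 + (-49*1/31)/4) = -1340/(52 + (1/4)*(-49/31)) = -1340/(52 - 49/124) = -1340/6399/124 = -1340*124/6399 = -166160/6399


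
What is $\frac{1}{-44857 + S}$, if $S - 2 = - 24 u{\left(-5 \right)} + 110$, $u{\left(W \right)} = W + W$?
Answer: $- \frac{1}{44505} \approx -2.2469 \cdot 10^{-5}$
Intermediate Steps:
$u{\left(W \right)} = 2 W$
$S = 352$ ($S = 2 - \left(-110 + 24 \cdot 2 \left(-5\right)\right) = 2 + \left(\left(-24\right) \left(-10\right) + 110\right) = 2 + \left(240 + 110\right) = 2 + 350 = 352$)
$\frac{1}{-44857 + S} = \frac{1}{-44857 + 352} = \frac{1}{-44505} = - \frac{1}{44505}$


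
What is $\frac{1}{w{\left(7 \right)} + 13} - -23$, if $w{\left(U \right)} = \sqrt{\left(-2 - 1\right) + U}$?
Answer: $\frac{346}{15} \approx 23.067$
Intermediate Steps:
$w{\left(U \right)} = \sqrt{-3 + U}$
$\frac{1}{w{\left(7 \right)} + 13} - -23 = \frac{1}{\sqrt{-3 + 7} + 13} - -23 = \frac{1}{\sqrt{4} + 13} + 23 = \frac{1}{2 + 13} + 23 = \frac{1}{15} + 23 = \frac{346}{15}$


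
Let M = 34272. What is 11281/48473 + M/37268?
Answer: 74345963/64517563 ≈ 1.1523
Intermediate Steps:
11281/48473 + M/37268 = 11281/48473 + 34272/37268 = 11281*(1/48473) + 34272*(1/37268) = 11281/48473 + 1224/1331 = 74345963/64517563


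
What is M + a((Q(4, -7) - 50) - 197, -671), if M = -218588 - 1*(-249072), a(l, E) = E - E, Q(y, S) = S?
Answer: 30484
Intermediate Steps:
a(l, E) = 0
M = 30484 (M = -218588 + 249072 = 30484)
M + a((Q(4, -7) - 50) - 197, -671) = 30484 + 0 = 30484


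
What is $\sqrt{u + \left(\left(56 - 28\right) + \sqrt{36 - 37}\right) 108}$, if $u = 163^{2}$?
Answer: $\sqrt{29593 + 108 i} \approx 172.03 + 0.3139 i$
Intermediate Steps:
$u = 26569$
$\sqrt{u + \left(\left(56 - 28\right) + \sqrt{36 - 37}\right) 108} = \sqrt{26569 + \left(\left(56 - 28\right) + \sqrt{36 - 37}\right) 108} = \sqrt{26569 + \left(28 + \sqrt{36 - 37}\right) 108} = \sqrt{26569 + \left(28 + \sqrt{-1}\right) 108} = \sqrt{26569 + \left(28 + i\right) 108} = \sqrt{26569 + \left(3024 + 108 i\right)} = \sqrt{29593 + 108 i}$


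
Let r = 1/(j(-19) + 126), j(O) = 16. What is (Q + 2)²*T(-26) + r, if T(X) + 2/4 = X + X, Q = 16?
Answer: -2415419/142 ≈ -17010.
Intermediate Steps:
T(X) = -½ + 2*X (T(X) = -½ + (X + X) = -½ + 2*X)
r = 1/142 (r = 1/(16 + 126) = 1/142 ≈ 0.0070423)
(Q + 2)²*T(-26) + r = (16 + 2)²*(-½ + 2*(-26)) + 1/142 = 18²*(-½ - 52) + 1/142 = 324*(-105/2) + 1/142 = -17010 + 1/142 = -2415419/142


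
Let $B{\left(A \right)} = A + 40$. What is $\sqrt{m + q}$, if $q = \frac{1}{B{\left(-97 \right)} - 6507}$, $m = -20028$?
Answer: $\frac{i \sqrt{215732084313}}{3282} \approx 141.52 i$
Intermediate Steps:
$B{\left(A \right)} = 40 + A$
$q = - \frac{1}{6564}$ ($q = \frac{1}{\left(40 - 97\right) - 6507} = \frac{1}{-57 - 6507} = \frac{1}{-6564} = - \frac{1}{6564} \approx -0.00015235$)
$\sqrt{m + q} = \sqrt{-20028 - \frac{1}{6564}} = \sqrt{- \frac{131463793}{6564}} = \frac{i \sqrt{215732084313}}{3282}$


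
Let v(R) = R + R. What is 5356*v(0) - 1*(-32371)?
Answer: 32371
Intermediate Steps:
v(R) = 2*R
5356*v(0) - 1*(-32371) = 5356*(2*0) - 1*(-32371) = 5356*0 + 32371 = 0 + 32371 = 32371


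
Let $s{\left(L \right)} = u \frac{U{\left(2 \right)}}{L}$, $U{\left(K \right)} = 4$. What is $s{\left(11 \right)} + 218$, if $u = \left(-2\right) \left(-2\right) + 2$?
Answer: $\frac{2422}{11} \approx 220.18$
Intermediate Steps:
$u = 6$ ($u = 4 + 2 = 6$)
$s{\left(L \right)} = \frac{24}{L}$ ($s{\left(L \right)} = 6 \frac{4}{L} = \frac{24}{L}$)
$s{\left(11 \right)} + 218 = \frac{24}{11} + 218 = \frac{2422}{11}$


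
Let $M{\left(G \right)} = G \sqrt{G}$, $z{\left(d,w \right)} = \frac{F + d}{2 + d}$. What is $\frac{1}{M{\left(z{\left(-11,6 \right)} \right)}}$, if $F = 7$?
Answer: $\frac{27}{8} \approx 3.375$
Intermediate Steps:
$z{\left(d,w \right)} = \frac{7 + d}{2 + d}$
$M{\left(G \right)} = G^{\frac{3}{2}}$
$\frac{1}{M{\left(z{\left(-11,6 \right)} \right)}} = \frac{1}{\left(\frac{7 - 11}{2 - 11}\right)^{\frac{3}{2}}} = \frac{1}{\left(\frac{1}{-9} \left(-4\right)\right)^{\frac{3}{2}}} = \frac{1}{\left(\left(- \frac{1}{9}\right) \left(-4\right)\right)^{\frac{3}{2}}} = \frac{1}{\left(\frac{4}{9}\right)^{\frac{3}{2}}} = \frac{1}{\frac{8}{27}} = \frac{27}{8}$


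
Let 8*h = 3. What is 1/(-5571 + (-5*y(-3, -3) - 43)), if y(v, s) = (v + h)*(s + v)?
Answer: -4/22771 ≈ -0.00017566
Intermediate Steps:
h = 3/8 (h = (1/8)*3 = 3/8 ≈ 0.37500)
y(v, s) = (3/8 + v)*(s + v) (y(v, s) = (v + 3/8)*(s + v) = (3/8 + v)*(s + v))
1/(-5571 + (-5*y(-3, -3) - 43)) = 1/(-5571 + (-5*((-3)**2 + (3/8)*(-3) + (3/8)*(-3) - 3*(-3)) - 43)) = 1/(-5571 + (-5*(9 - 9/8 - 9/8 + 9) - 43)) = 1/(-5571 + (-5*63/4 - 43)) = 1/(-5571 + (-315/4 - 43)) = 1/(-5571 - 487/4) = 1/(-22771/4) = -4/22771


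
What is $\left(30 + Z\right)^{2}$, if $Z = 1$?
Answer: $961$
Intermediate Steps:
$\left(30 + Z\right)^{2} = \left(30 + 1\right)^{2} = 31^{2} = 961$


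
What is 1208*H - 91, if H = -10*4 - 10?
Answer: -60491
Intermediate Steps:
H = -50 (H = -40 - 10 = -50)
1208*H - 91 = 1208*(-50) - 91 = -60400 - 91 = -60491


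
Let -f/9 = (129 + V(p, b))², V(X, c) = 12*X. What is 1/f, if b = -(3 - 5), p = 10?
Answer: -1/558009 ≈ -1.7921e-6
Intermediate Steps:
b = 2 (b = -1*(-2) = 2)
f = -558009 (f = -9*(129 + 12*10)² = -9*(129 + 120)² = -9*249² = -9*62001 = -558009)
1/f = 1/(-558009) = -1/558009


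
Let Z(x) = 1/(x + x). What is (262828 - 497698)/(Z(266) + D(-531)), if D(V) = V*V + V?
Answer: -124950840/149720761 ≈ -0.83456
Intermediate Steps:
D(V) = V + V² (D(V) = V² + V = V + V²)
Z(x) = 1/(2*x)
(262828 - 497698)/(Z(266) + D(-531)) = (262828 - 497698)/((½)/266 - 531*(1 - 531)) = -234870/((½)*(1/266) - 531*(-530)) = -234870/(1/532 + 281430) = -234870/149720761/532 = -234870*532/149720761 = -124950840/149720761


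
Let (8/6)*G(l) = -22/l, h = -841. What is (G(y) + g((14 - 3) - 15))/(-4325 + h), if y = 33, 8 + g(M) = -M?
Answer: 1/1148 ≈ 0.00087108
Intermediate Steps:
g(M) = -8 - M
G(l) = -33/(2*l) (G(l) = 3*(-22/l)/4 = -33/(2*l))
(G(y) + g((14 - 3) - 15))/(-4325 + h) = (-33/2/33 + (-8 - ((14 - 3) - 15)))/(-4325 - 841) = (-33/2*1/33 + (-8 - (11 - 15)))/(-5166) = (-1/2 + (-8 - 1*(-4)))*(-1/5166) = (-1/2 + (-8 + 4))*(-1/5166) = (-1/2 - 4)*(-1/5166) = -9/2*(-1/5166) = 1/1148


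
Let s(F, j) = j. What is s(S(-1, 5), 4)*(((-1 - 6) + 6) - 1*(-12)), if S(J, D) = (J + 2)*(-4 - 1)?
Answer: 44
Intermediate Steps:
S(J, D) = -10 - 5*J (S(J, D) = (2 + J)*(-5) = -10 - 5*J)
s(S(-1, 5), 4)*(((-1 - 6) + 6) - 1*(-12)) = 4*(((-1 - 6) + 6) - 1*(-12)) = 4*((-7 + 6) + 12) = 4*(-1 + 12) = 4*11 = 44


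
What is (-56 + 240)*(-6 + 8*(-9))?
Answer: -14352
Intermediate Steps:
(-56 + 240)*(-6 + 8*(-9)) = 184*(-6 - 72) = 184*(-78) = -14352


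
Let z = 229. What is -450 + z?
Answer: -221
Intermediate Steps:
-450 + z = -450 + 229 = -221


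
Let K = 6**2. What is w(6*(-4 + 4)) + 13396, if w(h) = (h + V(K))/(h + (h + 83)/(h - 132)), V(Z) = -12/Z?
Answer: 1111912/83 ≈ 13397.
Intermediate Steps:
K = 36
w(h) = (-1/3 + h)/(h + (83 + h)/(-132 + h)) (w(h) = (h - 12/36)/(h + (h + 83)/(h - 132)) = (h - 12*1/36)/(h + (83 + h)/(-132 + h)) = (h - 1/3)/(h + (83 + h)/(-132 + h)) = (-1/3 + h)/(h + (83 + h)/(-132 + h)))
w(6*(-4 + 4)) + 13396 = (44 + (6*(-4 + 4))**2 - 794*(-4 + 4))/(83 + (6*(-4 + 4))**2 - 786*(-4 + 4)) + 13396 = (44 + (6*0)**2 - 794*0)/(83 + (6*0)**2 - 786*0) + 13396 = (44 + 0**2 - 397/3*0)/(83 + 0**2 - 131*0) + 13396 = (44 + 0 + 0)/(83 + 0 + 0) + 13396 = 44/83 + 13396 = 1111912/83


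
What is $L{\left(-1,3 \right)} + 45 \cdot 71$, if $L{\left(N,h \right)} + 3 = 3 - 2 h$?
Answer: $3189$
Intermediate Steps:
$L{\left(N,h \right)} = - 2 h$ ($L{\left(N,h \right)} = -3 - \left(-3 + 2 h\right) = - 2 h$)
$L{\left(-1,3 \right)} + 45 \cdot 71 = \left(-2\right) 3 + 45 \cdot 71 = -6 + 3195 = 3189$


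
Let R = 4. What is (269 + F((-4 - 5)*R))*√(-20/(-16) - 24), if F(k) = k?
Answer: 233*I*√91/2 ≈ 1111.3*I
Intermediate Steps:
(269 + F((-4 - 5)*R))*√(-20/(-16) - 24) = (269 + (-4 - 5)*4)*√(-20/(-16) - 24) = (269 - 9*4)*√(-20*(-1/16) - 24) = (269 - 36)*√(5/4 - 24) = 233*√(-91/4) = 233*(I*√91/2) = 233*I*√91/2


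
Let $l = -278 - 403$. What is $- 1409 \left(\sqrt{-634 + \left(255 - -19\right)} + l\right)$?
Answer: $959529 - 8454 i \sqrt{10} \approx 9.5953 \cdot 10^{5} - 26734.0 i$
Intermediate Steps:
$l = -681$ ($l = -278 - 403 = -681$)
$- 1409 \left(\sqrt{-634 + \left(255 - -19\right)} + l\right) = - 1409 \left(\sqrt{-634 + \left(255 - -19\right)} - 681\right) = - 1409 \left(\sqrt{-634 + \left(255 + 19\right)} - 681\right) = - 1409 \left(\sqrt{-634 + 274} - 681\right) = - 1409 \left(\sqrt{-360} - 681\right) = - 1409 \left(6 i \sqrt{10} - 681\right) = - 1409 \left(-681 + 6 i \sqrt{10}\right) = 959529 - 8454 i \sqrt{10}$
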